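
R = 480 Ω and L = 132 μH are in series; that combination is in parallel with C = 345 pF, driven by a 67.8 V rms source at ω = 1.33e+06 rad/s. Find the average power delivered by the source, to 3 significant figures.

8.45 W

X_L = ωL = 176 Ω
X_C = 1/(ωC) = 2180 Ω
Branch 1 (R+jX_L): Z₁ = 480 + j176 Ω, |Z₁| = 511 Ω
Branch 2 (−jX_C): Z₂ = −j2180 Ω
Parallel: Z = Z₁Z₂/(Z₁+Z₂), |Z| = 541 Ω, ∠Z = 6.62°
I = V/|Z| = 125 mA
P = VI cos φ = 67.8 × 0.125 × cos(6.62°) = 8.45 W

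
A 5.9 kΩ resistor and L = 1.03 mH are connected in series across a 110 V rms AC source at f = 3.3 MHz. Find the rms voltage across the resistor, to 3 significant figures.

29.3 V

ω = 2πf = 2.073e+07 rad/s
X_L = ωL = 21400 Ω
Z = 5900 + j21400 Ω
|Z| = √(5900² + 21400²) = 22200 Ω
I = V/|Z| = 4.96 mA
V_R = I·|Z_R| = 0.00496 × 5900 = 29.3 V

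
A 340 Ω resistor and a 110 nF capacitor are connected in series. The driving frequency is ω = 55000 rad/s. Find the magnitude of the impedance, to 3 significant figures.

X_C = 1/(ωC) = 165 Ω
Z = 340 − j165 Ω
|Z| = √(340² + 165²) = 378 Ω

378 Ω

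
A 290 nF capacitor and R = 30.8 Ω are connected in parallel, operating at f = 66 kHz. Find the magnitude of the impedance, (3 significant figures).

8.03 Ω

ω = 2πf = 414700 rad/s
X_C = 1/(ωC) = 8.32 Ω
Parallel: admittances add. Y = 1/R + jωC
Y = (0.0325 + j0.120) S
|Y| = 0.125 S → |Z| = 1/|Y| = 8.03 Ω, ∠Z = −∠Y = -74.9°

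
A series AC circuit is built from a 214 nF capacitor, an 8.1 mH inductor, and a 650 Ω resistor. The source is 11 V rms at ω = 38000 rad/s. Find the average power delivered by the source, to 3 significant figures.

172 mW

X_L = ωL = 308 Ω
X_C = 1/(ωC) = 123 Ω
Net reactance X = X_L − X_C = 185 Ω
Z = 650 + j185 Ω
|Z| = √(650² + 185²) = 676 Ω
∠Z = arctan(185/650) = 15.9°
I = V/|Z| = 16.3 mA
P = VI cos φ = 11 × 0.0163 × cos(15.9°) = 172 mW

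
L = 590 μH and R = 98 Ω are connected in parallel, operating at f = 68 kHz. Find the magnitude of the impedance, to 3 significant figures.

91.3 Ω

ω = 2πf = 427300 rad/s
X_L = ωL = 252 Ω
Parallel: admittances add. Y = 1/R + 1/(jωL)
Y = (0.0102 − j0.00397) S
|Y| = 0.0109 S → |Z| = 1/|Y| = 91.3 Ω, ∠Z = −∠Y = 21.2°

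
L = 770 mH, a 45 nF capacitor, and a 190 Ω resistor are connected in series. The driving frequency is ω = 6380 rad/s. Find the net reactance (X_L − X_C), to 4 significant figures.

1429 Ω

X_L = ωL = 4913 Ω
X_C = 1/(ωC) = 3483 Ω
X = 4913 − 3483 = 1429 Ω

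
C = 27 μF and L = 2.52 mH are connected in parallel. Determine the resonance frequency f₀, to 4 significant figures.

ω₀ = 1/√(LC) = 1/√(0.00252 × 2.7e-05) = 3834 rad/s
f₀ = ω₀/(2π) = 610.2 Hz

610.2 Hz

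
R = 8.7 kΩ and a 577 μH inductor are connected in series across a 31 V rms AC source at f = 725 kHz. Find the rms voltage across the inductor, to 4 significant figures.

ω = 2πf = 4.555e+06 rad/s
X_L = ωL = 2628 Ω
Z = 8700 + j2628 Ω
|Z| = √(8700² + 2628²) = 9088 Ω
I = V/|Z| = 3.411 mA
V_L = I·|Z_L| = 0.003411 × 2628 = 8.965 V

8.965 V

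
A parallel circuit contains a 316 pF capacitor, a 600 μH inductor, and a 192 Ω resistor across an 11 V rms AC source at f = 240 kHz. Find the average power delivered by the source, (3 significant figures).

ω = 2πf = 1.508e+06 rad/s
X_L = ωL = 905 Ω
X_C = 1/(ωC) = 2100 Ω
Parallel: admittances add. Y = 1/R + 1/(jωL) + jωC
Y = (0.00521 − j0.000629) S
|Y| = 0.00525 S → |Z| = 1/|Y| = 191 Ω, ∠Z = −∠Y = 6.88°
I = V/|Z| = 57.7 mA
P = VI cos φ = 11 × 0.0577 × cos(6.88°) = 630 mW

630 mW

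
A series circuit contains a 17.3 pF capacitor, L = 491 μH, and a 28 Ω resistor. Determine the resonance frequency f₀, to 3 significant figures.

ω₀ = 1/√(LC) = 1/√(0.000491 × 1.73e-11) = 1.085e+07 rad/s
f₀ = ω₀/(2π) = 1.73 MHz

1.73 MHz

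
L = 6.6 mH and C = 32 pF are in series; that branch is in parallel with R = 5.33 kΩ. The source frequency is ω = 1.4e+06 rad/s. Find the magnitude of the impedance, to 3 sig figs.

4940 Ω

X_L = ωL = 9240 Ω
X_C = 1/(ωC) = 22300 Ω
Branch 1: Z₁ = R = 5330 Ω
Branch 2 (series LC): Z₂ = j(X_L − X_C) = −j13100 Ω
Parallel: Z = Z₁Z₂/(Z₁+Z₂), |Z| = 4940 Ω, ∠Z = -22.2°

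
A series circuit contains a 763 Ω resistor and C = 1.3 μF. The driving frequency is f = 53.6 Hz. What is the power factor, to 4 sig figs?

ω = 2πf = 336.8 rad/s
X_C = 1/(ωC) = 2284 Ω
Z = 763.0 − j2284 Ω
|Z| = √(763.0² + 2284²) = 2408 Ω
∠Z = arctan(-2284/763.0) = -71.53°
cos φ = cos(-71.53°) = 0.3168

0.3168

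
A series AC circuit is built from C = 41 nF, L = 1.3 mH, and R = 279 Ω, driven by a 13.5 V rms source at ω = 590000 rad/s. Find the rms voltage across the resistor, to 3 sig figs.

4.84 V

X_L = ωL = 767 Ω
X_C = 1/(ωC) = 41.3 Ω
Net reactance X = X_L − X_C = 726 Ω
Z = 279 + j726 Ω
|Z| = √(279² + 726²) = 777 Ω
I = V/|Z| = 17.4 mA
V_R = I·|Z_R| = 0.0174 × 279 = 4.84 V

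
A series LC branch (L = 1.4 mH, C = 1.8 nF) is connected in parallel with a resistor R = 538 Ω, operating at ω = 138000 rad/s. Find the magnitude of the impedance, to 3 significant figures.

533 Ω

X_L = ωL = 193 Ω
X_C = 1/(ωC) = 4030 Ω
Branch 1: Z₁ = R = 538 Ω
Branch 2 (series LC): Z₂ = j(X_L − X_C) = −j3830 Ω
Parallel: Z = Z₁Z₂/(Z₁+Z₂), |Z| = 533 Ω, ∠Z = -7.99°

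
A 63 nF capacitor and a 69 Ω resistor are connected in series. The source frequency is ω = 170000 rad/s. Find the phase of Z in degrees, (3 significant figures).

X_C = 1/(ωC) = 93.4 Ω
Z = 69.0 − j93.4 Ω
|Z| = √(69.0² + 93.4²) = 116 Ω
∠Z = arctan(-93.4/69.0) = -53.5°

-53.5°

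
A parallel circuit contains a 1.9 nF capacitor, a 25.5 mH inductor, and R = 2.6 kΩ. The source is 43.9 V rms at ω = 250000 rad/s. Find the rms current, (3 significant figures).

21.9 mA

X_L = ωL = 6380 Ω
X_C = 1/(ωC) = 2110 Ω
Parallel: admittances add. Y = 1/R + 1/(jωL) + jωC
Y = (0.000385 + j0.000318) S
|Y| = 0.000499 S → |Z| = 1/|Y| = 2000 Ω, ∠Z = −∠Y = -39.6°
I = V/|Z| = 43.9/2000 = 21.9 mA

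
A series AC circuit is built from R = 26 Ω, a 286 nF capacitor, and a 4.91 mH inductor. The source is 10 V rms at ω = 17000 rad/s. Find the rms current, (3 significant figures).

X_L = ωL = 83.5 Ω
X_C = 1/(ωC) = 206 Ω
Net reactance X = X_L − X_C = -122 Ω
Z = 26.0 − j122 Ω
|Z| = √(26.0² + 122²) = 125 Ω
I = V/|Z| = 10/125 = 80.0 mA

80.0 mA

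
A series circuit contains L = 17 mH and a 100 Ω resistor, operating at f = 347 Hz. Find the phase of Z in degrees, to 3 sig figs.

20.3°

ω = 2πf = 2180 rad/s
X_L = ωL = 37.1 Ω
Z = 100 + j37.1 Ω
|Z| = √(100² + 37.1²) = 107 Ω
∠Z = arctan(37.1/100) = 20.3°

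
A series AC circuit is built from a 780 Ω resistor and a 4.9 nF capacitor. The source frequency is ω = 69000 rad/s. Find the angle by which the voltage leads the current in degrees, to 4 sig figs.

-75.23°

X_C = 1/(ωC) = 2958 Ω
Z = 780.0 − j2958 Ω
|Z| = √(780.0² + 2958²) = 3059 Ω
∠Z = arctan(-2958/780.0) = -75.23°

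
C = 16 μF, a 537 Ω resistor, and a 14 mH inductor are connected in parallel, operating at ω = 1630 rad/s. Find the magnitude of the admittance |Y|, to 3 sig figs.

X_L = ωL = 22.8 Ω
X_C = 1/(ωC) = 38.3 Ω
Parallel: admittances add. Y = 1/R + 1/(jωL) + jωC
Y = (0.00186 − j0.0177) S
|Y| = 0.0178 S → |Z| = 1/|Y| = 56.1 Ω, ∠Z = −∠Y = 84.0°

17.8 mS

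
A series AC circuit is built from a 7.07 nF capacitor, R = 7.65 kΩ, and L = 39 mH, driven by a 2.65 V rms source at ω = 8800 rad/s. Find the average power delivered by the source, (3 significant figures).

X_L = ωL = 343 Ω
X_C = 1/(ωC) = 16100 Ω
Net reactance X = X_L − X_C = -15700 Ω
Z = 7650 − j15700 Ω
|Z| = √(7650² + 15700²) = 17500 Ω
∠Z = arctan(-15700/7650) = -64.1°
I = V/|Z| = 152 μA
P = VI cos φ = 2.65 × 0.000152 × cos(-64.1°) = 176 μW

176 μW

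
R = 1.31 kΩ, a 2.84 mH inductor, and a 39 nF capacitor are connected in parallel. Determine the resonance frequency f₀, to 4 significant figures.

ω₀ = 1/√(LC) = 1/√(0.00284 × 3.9e-08) = 95020 rad/s
f₀ = ω₀/(2π) = 15.12 kHz

15.12 kHz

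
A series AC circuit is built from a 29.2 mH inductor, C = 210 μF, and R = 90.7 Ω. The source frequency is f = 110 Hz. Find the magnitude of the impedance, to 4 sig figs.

ω = 2πf = 691.2 rad/s
X_L = ωL = 20.18 Ω
X_C = 1/(ωC) = 6.890 Ω
Net reactance X = X_L − X_C = 13.29 Ω
Z = 90.70 + j13.29 Ω
|Z| = √(90.70² + 13.29²) = 91.67 Ω

91.67 Ω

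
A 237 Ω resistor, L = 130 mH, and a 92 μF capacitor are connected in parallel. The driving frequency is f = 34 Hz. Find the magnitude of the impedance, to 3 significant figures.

59.2 Ω

ω = 2πf = 213.6 rad/s
X_L = ωL = 27.8 Ω
X_C = 1/(ωC) = 50.9 Ω
Parallel: admittances add. Y = 1/R + 1/(jωL) + jωC
Y = (0.00422 − j0.0164) S
|Y| = 0.0169 S → |Z| = 1/|Y| = 59.2 Ω, ∠Z = −∠Y = 75.5°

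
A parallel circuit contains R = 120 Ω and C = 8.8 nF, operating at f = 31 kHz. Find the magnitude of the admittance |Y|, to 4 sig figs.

8.508 mS

ω = 2πf = 194800 rad/s
X_C = 1/(ωC) = 583.4 Ω
Parallel: admittances add. Y = 1/R + jωC
Y = (0.008333 + j0.001714) S
|Y| = 0.008508 S → |Z| = 1/|Y| = 117.5 Ω, ∠Z = −∠Y = -11.62°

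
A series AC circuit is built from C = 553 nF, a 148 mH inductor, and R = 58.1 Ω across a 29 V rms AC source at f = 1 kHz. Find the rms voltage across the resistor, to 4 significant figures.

ω = 2πf = 6283 rad/s
X_L = ωL = 929.9 Ω
X_C = 1/(ωC) = 287.8 Ω
Net reactance X = X_L − X_C = 642.1 Ω
Z = 58.10 + j642.1 Ω
|Z| = √(58.10² + 642.1²) = 644.7 Ω
I = V/|Z| = 44.98 mA
V_R = I·|Z_R| = 0.04498 × 58.10 = 2.613 V

2.613 V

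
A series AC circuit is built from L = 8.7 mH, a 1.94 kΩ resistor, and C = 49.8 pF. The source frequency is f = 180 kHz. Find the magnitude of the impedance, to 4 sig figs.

ω = 2πf = 1.131e+06 rad/s
X_L = ωL = 9839 Ω
X_C = 1/(ωC) = 17750 Ω
Net reactance X = X_L − X_C = -7915 Ω
Z = 1940 − j7915 Ω
|Z| = √(1940² + 7915²) = 8150 Ω

8150 Ω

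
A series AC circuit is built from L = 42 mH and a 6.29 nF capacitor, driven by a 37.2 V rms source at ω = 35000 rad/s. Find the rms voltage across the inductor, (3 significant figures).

17.8 V

X_L = ωL = 1470 Ω
X_C = 1/(ωC) = 4540 Ω
Net reactance X = X_L − X_C = -3070 Ω
Z = − j3070 Ω
|Z| = √(0² + 3070²) = 3070 Ω
I = V/|Z| = 12.1 mA
V_L = I·|Z_L| = 0.0121 × 1470 = 17.8 V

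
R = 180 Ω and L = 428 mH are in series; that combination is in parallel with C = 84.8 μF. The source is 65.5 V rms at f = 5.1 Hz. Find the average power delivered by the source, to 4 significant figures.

ω = 2πf = 32.04 rad/s
X_L = ωL = 13.71 Ω
X_C = 1/(ωC) = 368.0 Ω
Branch 1 (R+jX_L): Z₁ = 180.0 + j13.71 Ω, |Z₁| = 180.5 Ω
Branch 2 (−jX_C): Z₂ = −j368.0 Ω
Parallel: Z = Z₁Z₂/(Z₁+Z₂), |Z| = 167.2 Ω, ∠Z = -22.58°
I = V/|Z| = 391.8 mA
P = VI cos φ = 65.5 × 0.3918 × cos(-22.58°) = 23.70 W

23.70 W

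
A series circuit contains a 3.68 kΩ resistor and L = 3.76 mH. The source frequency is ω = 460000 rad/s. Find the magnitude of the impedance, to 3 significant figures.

4070 Ω

X_L = ωL = 1730 Ω
Z = 3680 + j1730 Ω
|Z| = √(3680² + 1730²) = 4070 Ω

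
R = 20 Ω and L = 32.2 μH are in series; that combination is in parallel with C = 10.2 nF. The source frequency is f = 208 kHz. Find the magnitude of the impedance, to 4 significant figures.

90.71 Ω

ω = 2πf = 1.307e+06 rad/s
X_L = ωL = 42.08 Ω
X_C = 1/(ωC) = 75.02 Ω
Branch 1 (R+jX_L): Z₁ = 20.00 + j42.08 Ω, |Z₁| = 46.59 Ω
Branch 2 (−jX_C): Z₂ = −j75.02 Ω
Parallel: Z = Z₁Z₂/(Z₁+Z₂), |Z| = 90.71 Ω, ∠Z = 33.31°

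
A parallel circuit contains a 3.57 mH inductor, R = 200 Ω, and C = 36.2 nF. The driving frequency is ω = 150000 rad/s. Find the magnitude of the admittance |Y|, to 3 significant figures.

6.14 mS

X_L = ωL = 536 Ω
X_C = 1/(ωC) = 184 Ω
Parallel: admittances add. Y = 1/R + 1/(jωL) + jωC
Y = (0.00500 + j0.00356) S
|Y| = 0.00614 S → |Z| = 1/|Y| = 163 Ω, ∠Z = −∠Y = -35.5°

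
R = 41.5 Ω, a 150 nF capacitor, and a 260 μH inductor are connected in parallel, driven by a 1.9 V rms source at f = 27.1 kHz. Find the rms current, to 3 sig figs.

ω = 2πf = 170300 rad/s
X_L = ωL = 44.3 Ω
X_C = 1/(ωC) = 39.2 Ω
Parallel: admittances add. Y = 1/R + 1/(jωL) + jωC
Y = (0.0241 + j0.00295) S
|Y| = 0.0243 S → |Z| = 1/|Y| = 41.2 Ω, ∠Z = −∠Y = -6.99°
I = V/|Z| = 1.9/41.2 = 46.1 mA

46.1 mA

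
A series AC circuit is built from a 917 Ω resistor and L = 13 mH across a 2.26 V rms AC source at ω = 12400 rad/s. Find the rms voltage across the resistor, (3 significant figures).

X_L = ωL = 161 Ω
Z = 917 + j161 Ω
|Z| = √(917² + 161²) = 931 Ω
I = V/|Z| = 2.43 mA
V_R = I·|Z_R| = 0.00243 × 917 = 2.23 V

2.23 V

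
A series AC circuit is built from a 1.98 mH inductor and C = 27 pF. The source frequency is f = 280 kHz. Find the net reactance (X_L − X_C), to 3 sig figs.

ω = 2πf = 1.759e+06 rad/s
X_L = ωL = 3480 Ω
X_C = 1/(ωC) = 21100 Ω
X = 3480 − 21100 = -17600 Ω

-17600 Ω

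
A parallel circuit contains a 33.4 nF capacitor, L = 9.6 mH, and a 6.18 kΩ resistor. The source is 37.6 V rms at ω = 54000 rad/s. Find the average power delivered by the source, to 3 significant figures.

X_L = ωL = 518 Ω
X_C = 1/(ωC) = 554 Ω
Parallel: admittances add. Y = 1/R + 1/(jωL) + jωC
Y = (0.000162 − j0.000125) S
|Y| = 0.000205 S → |Z| = 1/|Y| = 4880 Ω, ∠Z = −∠Y = 37.8°
I = V/|Z| = 7.70 mA
P = VI cos φ = 37.6 × 0.00770 × cos(37.8°) = 229 mW

229 mW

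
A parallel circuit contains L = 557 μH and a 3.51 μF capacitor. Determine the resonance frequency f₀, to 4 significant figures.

3.599 kHz

ω₀ = 1/√(LC) = 1/√(0.000557 × 3.51e-06) = 22620 rad/s
f₀ = ω₀/(2π) = 3.599 kHz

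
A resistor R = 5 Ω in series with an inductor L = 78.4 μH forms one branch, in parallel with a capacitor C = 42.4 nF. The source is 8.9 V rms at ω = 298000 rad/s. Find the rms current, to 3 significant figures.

264 mA

X_L = ωL = 23.4 Ω
X_C = 1/(ωC) = 79.1 Ω
Branch 1 (R+jX_L): Z₁ = 5.00 + j23.4 Ω, |Z₁| = 23.9 Ω
Branch 2 (−jX_C): Z₂ = −j79.1 Ω
Parallel: Z = Z₁Z₂/(Z₁+Z₂), |Z| = 33.8 Ω, ∠Z = 72.8°
I = V/|Z| = 8.9/33.8 = 264 mA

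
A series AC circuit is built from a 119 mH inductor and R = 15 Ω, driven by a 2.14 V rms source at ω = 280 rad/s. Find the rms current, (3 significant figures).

58.6 mA

X_L = ωL = 33.3 Ω
Z = 15.0 + j33.3 Ω
|Z| = √(15.0² + 33.3²) = 36.5 Ω
I = V/|Z| = 2.14/36.5 = 58.6 mA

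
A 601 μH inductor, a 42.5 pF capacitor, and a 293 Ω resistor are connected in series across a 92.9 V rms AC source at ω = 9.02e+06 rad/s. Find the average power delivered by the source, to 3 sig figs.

316 mW

X_L = ωL = 5420 Ω
X_C = 1/(ωC) = 2610 Ω
Net reactance X = X_L − X_C = 2810 Ω
Z = 293 + j2810 Ω
|Z| = √(293² + 2810²) = 2830 Ω
∠Z = arctan(2810/293) = 84.1°
I = V/|Z| = 32.9 mA
P = VI cos φ = 92.9 × 0.0329 × cos(84.1°) = 316 mW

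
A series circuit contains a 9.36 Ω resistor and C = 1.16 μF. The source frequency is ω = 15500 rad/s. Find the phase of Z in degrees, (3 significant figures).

X_C = 1/(ωC) = 55.6 Ω
Z = 9.36 − j55.6 Ω
|Z| = √(9.36² + 55.6²) = 56.4 Ω
∠Z = arctan(-55.6/9.36) = -80.4°

-80.4°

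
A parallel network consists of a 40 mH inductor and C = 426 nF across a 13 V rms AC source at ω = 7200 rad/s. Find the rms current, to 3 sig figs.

5.27 mA

X_L = ωL = 288 Ω
X_C = 1/(ωC) = 326 Ω
Parallel: admittances add. Y = 1/(jωL) + jωC
Y = (0 − j0.000405) S
|Y| = 0.000405 S → |Z| = 1/|Y| = 2470 Ω, ∠Z = −∠Y = 90.0°
I = V/|Z| = 13/2470 = 5.27 mA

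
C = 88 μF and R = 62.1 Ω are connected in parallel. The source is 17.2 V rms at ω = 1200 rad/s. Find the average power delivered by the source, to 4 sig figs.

X_C = 1/(ωC) = 9.470 Ω
Parallel: admittances add. Y = 1/R + jωC
Y = (0.01610 + j0.1056) S
|Y| = 0.1068 S → |Z| = 1/|Y| = 9.361 Ω, ∠Z = −∠Y = -81.33°
I = V/|Z| = 1.837 A
P = VI cos φ = 17.2 × 1.837 × cos(-81.33°) = 4.764 W

4.764 W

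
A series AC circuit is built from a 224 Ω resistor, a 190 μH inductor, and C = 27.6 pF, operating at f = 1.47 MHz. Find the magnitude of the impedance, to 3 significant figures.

2180 Ω

ω = 2πf = 9.236e+06 rad/s
X_L = ωL = 1750 Ω
X_C = 1/(ωC) = 3920 Ω
Net reactance X = X_L − X_C = -2170 Ω
Z = 224 − j2170 Ω
|Z| = √(224² + 2170²) = 2180 Ω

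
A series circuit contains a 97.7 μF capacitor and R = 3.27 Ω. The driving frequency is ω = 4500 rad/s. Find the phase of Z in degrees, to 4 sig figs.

X_C = 1/(ωC) = 2.275 Ω
Z = 3.270 − j2.275 Ω
|Z| = √(3.270² + 2.275²) = 3.983 Ω
∠Z = arctan(-2.275/3.270) = -34.82°

-34.82°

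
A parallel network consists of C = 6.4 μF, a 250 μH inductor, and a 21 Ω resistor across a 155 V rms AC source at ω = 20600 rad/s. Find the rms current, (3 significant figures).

X_L = ωL = 5.15 Ω
X_C = 1/(ωC) = 7.58 Ω
Parallel: admittances add. Y = 1/R + 1/(jωL) + jωC
Y = (0.0476 − j0.0623) S
|Y| = 0.0784 S → |Z| = 1/|Y| = 12.7 Ω, ∠Z = −∠Y = 52.6°
I = V/|Z| = 155/12.7 = 12.2 A

12.2 A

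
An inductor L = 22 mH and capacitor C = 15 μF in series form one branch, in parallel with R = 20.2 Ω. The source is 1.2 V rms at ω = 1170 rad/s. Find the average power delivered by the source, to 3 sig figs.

71.3 mW

X_L = ωL = 25.7 Ω
X_C = 1/(ωC) = 57.0 Ω
Branch 1: Z₁ = R = 20.2 Ω
Branch 2 (series LC): Z₂ = j(X_L − X_C) = −j31.2 Ω
Parallel: Z = Z₁Z₂/(Z₁+Z₂), |Z| = 17.0 Ω, ∠Z = -32.9°
I = V/|Z| = 70.7 mA
P = VI cos φ = 1.2 × 0.0707 × cos(-32.9°) = 71.3 mW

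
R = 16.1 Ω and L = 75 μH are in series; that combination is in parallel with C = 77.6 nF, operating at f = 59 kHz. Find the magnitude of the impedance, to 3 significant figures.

ω = 2πf = 370700 rad/s
X_L = ωL = 27.8 Ω
X_C = 1/(ωC) = 34.8 Ω
Branch 1 (R+jX_L): Z₁ = 16.1 + j27.8 Ω, |Z₁| = 32.1 Ω
Branch 2 (−jX_C): Z₂ = −j34.8 Ω
Parallel: Z = Z₁Z₂/(Z₁+Z₂), |Z| = 63.7 Ω, ∠Z = -6.70°

63.7 Ω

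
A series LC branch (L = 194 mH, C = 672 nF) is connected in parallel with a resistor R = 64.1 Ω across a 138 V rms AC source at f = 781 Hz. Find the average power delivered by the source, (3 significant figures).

297 W

ω = 2πf = 4907 rad/s
X_L = ωL = 952 Ω
X_C = 1/(ωC) = 303 Ω
Branch 1: Z₁ = R = 64.1 Ω
Branch 2 (series LC): Z₂ = j(X_L − X_C) = j649 Ω
Parallel: Z = Z₁Z₂/(Z₁+Z₂), |Z| = 63.8 Ω, ∠Z = 5.64°
I = V/|Z| = 2.16 A
P = VI cos φ = 138 × 2.16 × cos(5.64°) = 297 W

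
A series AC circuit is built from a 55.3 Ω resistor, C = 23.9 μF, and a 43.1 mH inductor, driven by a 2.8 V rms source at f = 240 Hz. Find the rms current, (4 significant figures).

42.00 mA

ω = 2πf = 1508 rad/s
X_L = ωL = 64.99 Ω
X_C = 1/(ωC) = 27.75 Ω
Net reactance X = X_L − X_C = 37.25 Ω
Z = 55.30 + j37.25 Ω
|Z| = √(55.30² + 37.25²) = 66.67 Ω
I = V/|Z| = 2.8/66.67 = 42.00 mA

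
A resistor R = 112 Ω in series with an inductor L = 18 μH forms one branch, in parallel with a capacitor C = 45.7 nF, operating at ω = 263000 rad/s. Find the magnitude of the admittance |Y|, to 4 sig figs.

14.66 mS

X_L = ωL = 4.734 Ω
X_C = 1/(ωC) = 83.20 Ω
Branch 1 (R+jX_L): Z₁ = 112.0 + j4.734 Ω, |Z₁| = 112.1 Ω
Branch 2 (−jX_C): Z₂ = −j83.20 Ω
Parallel: Z = Z₁Z₂/(Z₁+Z₂), |Z| = 68.20 Ω, ∠Z = -52.56°
|Y| = 1/|Z| = 14.66 mS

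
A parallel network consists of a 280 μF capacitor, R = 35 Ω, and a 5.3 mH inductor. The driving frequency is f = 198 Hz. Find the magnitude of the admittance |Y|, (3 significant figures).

199 mS

ω = 2πf = 1244 rad/s
X_L = ωL = 6.59 Ω
X_C = 1/(ωC) = 2.87 Ω
Parallel: admittances add. Y = 1/R + 1/(jωL) + jωC
Y = (0.0286 + j0.197) S
|Y| = 0.199 S → |Z| = 1/|Y| = 5.03 Ω, ∠Z = −∠Y = -81.7°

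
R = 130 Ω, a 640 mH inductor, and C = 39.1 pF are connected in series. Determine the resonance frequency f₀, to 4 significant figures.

ω₀ = 1/√(LC) = 1/√(0.64 × 3.91e-11) = 199900 rad/s
f₀ = ω₀/(2π) = 31.82 kHz

31.82 kHz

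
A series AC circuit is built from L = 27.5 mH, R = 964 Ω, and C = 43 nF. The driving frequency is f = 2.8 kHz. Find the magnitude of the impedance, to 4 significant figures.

1277 Ω

ω = 2πf = 17590 rad/s
X_L = ωL = 483.8 Ω
X_C = 1/(ωC) = 1322 Ω
Net reactance X = X_L − X_C = -838.1 Ω
Z = 964.0 − j838.1 Ω
|Z| = √(964.0² + 838.1²) = 1277 Ω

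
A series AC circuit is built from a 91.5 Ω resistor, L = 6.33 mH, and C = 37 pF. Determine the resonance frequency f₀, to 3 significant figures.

329 kHz

ω₀ = 1/√(LC) = 1/√(0.00633 × 3.7e-11) = 2.066e+06 rad/s
f₀ = ω₀/(2π) = 329 kHz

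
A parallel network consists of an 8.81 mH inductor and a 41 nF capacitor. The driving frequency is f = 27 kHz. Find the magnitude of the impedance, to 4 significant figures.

ω = 2πf = 169600 rad/s
X_L = ωL = 1495 Ω
X_C = 1/(ωC) = 143.8 Ω
Parallel: admittances add. Y = 1/(jωL) + jωC
Y = (0 + j0.006286) S
|Y| = 0.006286 S → |Z| = 1/|Y| = 159.1 Ω, ∠Z = −∠Y = -90.00°

159.1 Ω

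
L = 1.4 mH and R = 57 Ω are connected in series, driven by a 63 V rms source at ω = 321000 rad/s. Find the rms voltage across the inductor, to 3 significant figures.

62.5 V

X_L = ωL = 449 Ω
Z = 57.0 + j449 Ω
|Z| = √(57.0² + 449²) = 453 Ω
I = V/|Z| = 139 mA
V_L = I·|Z_L| = 0.139 × 449 = 62.5 V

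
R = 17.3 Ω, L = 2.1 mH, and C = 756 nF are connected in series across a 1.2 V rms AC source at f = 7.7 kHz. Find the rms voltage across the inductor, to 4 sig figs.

1.599 V

ω = 2πf = 48380 rad/s
X_L = ωL = 101.6 Ω
X_C = 1/(ωC) = 27.34 Ω
Net reactance X = X_L − X_C = 74.26 Ω
Z = 17.30 + j74.26 Ω
|Z| = √(17.30² + 74.26²) = 76.25 Ω
I = V/|Z| = 15.74 mA
V_L = I·|Z_L| = 0.01574 × 101.6 = 1.599 V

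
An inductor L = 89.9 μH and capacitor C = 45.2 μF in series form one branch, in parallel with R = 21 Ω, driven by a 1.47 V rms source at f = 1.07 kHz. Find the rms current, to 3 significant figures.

ω = 2πf = 6723 rad/s
X_L = ωL = 0.604 Ω
X_C = 1/(ωC) = 3.29 Ω
Branch 1: Z₁ = R = 21.0 Ω
Branch 2 (series LC): Z₂ = j(X_L − X_C) = −j2.69 Ω
Parallel: Z = Z₁Z₂/(Z₁+Z₂), |Z| = 2.66 Ω, ∠Z = -82.7°
I = V/|Z| = 1.47/2.66 = 552 mA

552 mA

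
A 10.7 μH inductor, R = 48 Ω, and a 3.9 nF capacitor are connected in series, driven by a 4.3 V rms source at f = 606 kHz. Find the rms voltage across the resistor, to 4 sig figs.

ω = 2πf = 3.808e+06 rad/s
X_L = ωL = 40.74 Ω
X_C = 1/(ωC) = 67.34 Ω
Net reactance X = X_L − X_C = -26.60 Ω
Z = 48.00 − j26.60 Ω
|Z| = √(48.00² + 26.60²) = 54.88 Ω
I = V/|Z| = 78.36 mA
V_R = I·|Z_R| = 0.07836 × 48.00 = 3.761 V

3.761 V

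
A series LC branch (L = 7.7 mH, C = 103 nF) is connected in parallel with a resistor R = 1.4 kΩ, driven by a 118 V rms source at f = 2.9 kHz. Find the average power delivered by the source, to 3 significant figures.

9.95 W

ω = 2πf = 18220 rad/s
X_L = ωL = 140 Ω
X_C = 1/(ωC) = 533 Ω
Branch 1: Z₁ = R = 1400 Ω
Branch 2 (series LC): Z₂ = j(X_L − X_C) = −j393 Ω
Parallel: Z = Z₁Z₂/(Z₁+Z₂), |Z| = 378 Ω, ∠Z = -74.3°
I = V/|Z| = 312 mA
P = VI cos φ = 118 × 0.312 × cos(-74.3°) = 9.95 W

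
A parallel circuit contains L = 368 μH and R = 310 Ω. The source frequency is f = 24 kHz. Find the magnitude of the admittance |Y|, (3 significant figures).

ω = 2πf = 150800 rad/s
X_L = ωL = 55.5 Ω
Parallel: admittances add. Y = 1/R + 1/(jωL)
Y = (0.00323 − j0.0180) S
|Y| = 0.0183 S → |Z| = 1/|Y| = 54.6 Ω, ∠Z = −∠Y = 79.9°

18.3 mS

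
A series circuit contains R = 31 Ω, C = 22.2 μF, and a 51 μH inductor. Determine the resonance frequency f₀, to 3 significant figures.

ω₀ = 1/√(LC) = 1/√(5.1e-05 × 2.22e-05) = 29720 rad/s
f₀ = ω₀/(2π) = 4.73 kHz

4.73 kHz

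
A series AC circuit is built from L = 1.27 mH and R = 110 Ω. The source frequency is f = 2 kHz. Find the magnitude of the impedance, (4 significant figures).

111.2 Ω

ω = 2πf = 12570 rad/s
X_L = ωL = 15.96 Ω
Z = 110.0 + j15.96 Ω
|Z| = √(110.0² + 15.96²) = 111.2 Ω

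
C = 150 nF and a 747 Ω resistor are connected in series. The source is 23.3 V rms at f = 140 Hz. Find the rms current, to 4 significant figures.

ω = 2πf = 879.6 rad/s
X_C = 1/(ωC) = 7579 Ω
Z = 747.0 − j7579 Ω
|Z| = √(747.0² + 7579²) = 7616 Ω
I = V/|Z| = 23.3/7616 = 3.060 mA

3.060 mA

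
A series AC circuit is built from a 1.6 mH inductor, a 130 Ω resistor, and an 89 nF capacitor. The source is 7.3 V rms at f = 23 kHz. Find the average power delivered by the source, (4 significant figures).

ω = 2πf = 144500 rad/s
X_L = ωL = 231.2 Ω
X_C = 1/(ωC) = 77.75 Ω
Net reactance X = X_L − X_C = 153.5 Ω
Z = 130.0 + j153.5 Ω
|Z| = √(130.0² + 153.5²) = 201.1 Ω
∠Z = arctan(153.5/130.0) = 49.73°
I = V/|Z| = 36.29 mA
P = VI cos φ = 7.3 × 0.03629 × cos(49.73°) = 171.3 mW

171.3 mW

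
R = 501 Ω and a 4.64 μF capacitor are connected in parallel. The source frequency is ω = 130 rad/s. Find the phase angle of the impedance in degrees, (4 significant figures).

X_C = 1/(ωC) = 1658 Ω
Parallel: admittances add. Y = 1/R + jωC
Y = (0.001996 + j0.0006032) S
|Y| = 0.002085 S → |Z| = 1/|Y| = 479.6 Ω, ∠Z = −∠Y = -16.81°

-16.81°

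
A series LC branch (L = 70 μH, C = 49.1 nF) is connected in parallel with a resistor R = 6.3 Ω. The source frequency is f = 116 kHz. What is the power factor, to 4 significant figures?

ω = 2πf = 728800 rad/s
X_L = ωL = 51.02 Ω
X_C = 1/(ωC) = 27.94 Ω
Branch 1: Z₁ = R = 6.300 Ω
Branch 2 (series LC): Z₂ = j(X_L − X_C) = j23.08 Ω
Parallel: Z = Z₁Z₂/(Z₁+Z₂), |Z| = 6.078 Ω, ∠Z = 15.27°
cos φ = cos(15.27°) = 0.9647

0.9647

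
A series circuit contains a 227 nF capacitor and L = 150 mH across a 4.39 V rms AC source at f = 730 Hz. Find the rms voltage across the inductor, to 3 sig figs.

ω = 2πf = 4587 rad/s
X_L = ωL = 688 Ω
X_C = 1/(ωC) = 960 Ω
Net reactance X = X_L − X_C = -272 Ω
Z = − j272 Ω
|Z| = √(0² + 272²) = 272 Ω
I = V/|Z| = 16.1 mA
V_L = I·|Z_L| = 0.0161 × 688 = 11.1 V

11.1 V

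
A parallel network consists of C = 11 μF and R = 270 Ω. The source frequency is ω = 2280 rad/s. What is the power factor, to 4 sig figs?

X_C = 1/(ωC) = 39.87 Ω
Parallel: admittances add. Y = 1/R + jωC
Y = (0.003704 + j0.02508) S
|Y| = 0.02535 S → |Z| = 1/|Y| = 39.44 Ω, ∠Z = −∠Y = -81.60°
cos φ = cos(-81.60°) = 0.1461

0.1461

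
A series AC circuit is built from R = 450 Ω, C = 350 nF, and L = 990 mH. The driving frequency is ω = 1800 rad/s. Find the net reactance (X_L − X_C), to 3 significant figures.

X_L = ωL = 1780 Ω
X_C = 1/(ωC) = 1590 Ω
X = 1780 − 1590 = 195 Ω

195 Ω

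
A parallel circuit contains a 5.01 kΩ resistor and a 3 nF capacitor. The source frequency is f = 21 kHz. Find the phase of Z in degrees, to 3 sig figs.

-63.2°

ω = 2πf = 131900 rad/s
X_C = 1/(ωC) = 2530 Ω
Parallel: admittances add. Y = 1/R + jωC
Y = (0.000200 + j0.000396) S
|Y| = 0.000443 S → |Z| = 1/|Y| = 2260 Ω, ∠Z = −∠Y = -63.2°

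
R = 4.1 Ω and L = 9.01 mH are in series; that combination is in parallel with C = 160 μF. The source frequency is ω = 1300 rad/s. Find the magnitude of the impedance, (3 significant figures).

X_L = ωL = 11.7 Ω
X_C = 1/(ωC) = 4.81 Ω
Branch 1 (R+jX_L): Z₁ = 4.10 + j11.7 Ω, |Z₁| = 12.4 Ω
Branch 2 (−jX_C): Z₂ = −j4.81 Ω
Parallel: Z = Z₁Z₂/(Z₁+Z₂), |Z| = 7.43 Ω, ∠Z = -78.6°

7.43 Ω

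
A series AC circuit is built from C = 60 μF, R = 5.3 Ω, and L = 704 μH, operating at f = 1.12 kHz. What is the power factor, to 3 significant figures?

0.899

ω = 2πf = 7037 rad/s
X_L = ωL = 4.95 Ω
X_C = 1/(ωC) = 2.37 Ω
Net reactance X = X_L − X_C = 2.59 Ω
Z = 5.30 + j2.59 Ω
|Z| = √(5.30² + 2.59²) = 5.90 Ω
∠Z = arctan(2.59/5.30) = 26.0°
cos φ = cos(26.0°) = 0.899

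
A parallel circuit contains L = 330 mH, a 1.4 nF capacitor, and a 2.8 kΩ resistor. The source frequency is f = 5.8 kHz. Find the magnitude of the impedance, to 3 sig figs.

2790 Ω

ω = 2πf = 36440 rad/s
X_L = ωL = 12000 Ω
X_C = 1/(ωC) = 19600 Ω
Parallel: admittances add. Y = 1/R + 1/(jωL) + jωC
Y = (0.000357 − j3.21e-05) S
|Y| = 0.000359 S → |Z| = 1/|Y| = 2790 Ω, ∠Z = −∠Y = 5.14°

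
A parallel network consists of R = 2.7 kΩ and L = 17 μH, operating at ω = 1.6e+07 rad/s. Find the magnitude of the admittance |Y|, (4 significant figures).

X_L = ωL = 272.0 Ω
Parallel: admittances add. Y = 1/R + 1/(jωL)
Y = (0.0003704 − j0.003676) S
|Y| = 0.003695 S → |Z| = 1/|Y| = 270.6 Ω, ∠Z = −∠Y = 84.25°

3.695 mS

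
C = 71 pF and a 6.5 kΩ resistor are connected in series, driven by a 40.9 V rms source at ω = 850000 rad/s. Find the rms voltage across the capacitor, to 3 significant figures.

X_C = 1/(ωC) = 16600 Ω
Z = 6500 − j16600 Ω
|Z| = √(6500² + 16600²) = 17800 Ω
I = V/|Z| = 2.30 mA
V_C = I·|Z_C| = 0.00230 × 16600 = 38.1 V

38.1 V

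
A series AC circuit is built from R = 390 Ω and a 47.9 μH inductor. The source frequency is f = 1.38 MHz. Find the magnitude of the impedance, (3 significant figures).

570 Ω

ω = 2πf = 8.671e+06 rad/s
X_L = ωL = 415 Ω
Z = 390 + j415 Ω
|Z| = √(390² + 415²) = 570 Ω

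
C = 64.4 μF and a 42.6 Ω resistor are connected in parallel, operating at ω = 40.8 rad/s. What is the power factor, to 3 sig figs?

X_C = 1/(ωC) = 381 Ω
Parallel: admittances add. Y = 1/R + jωC
Y = (0.0235 + j0.00263) S
|Y| = 0.0236 S → |Z| = 1/|Y| = 42.3 Ω, ∠Z = −∠Y = -6.39°
cos φ = cos(-6.39°) = 0.994

0.994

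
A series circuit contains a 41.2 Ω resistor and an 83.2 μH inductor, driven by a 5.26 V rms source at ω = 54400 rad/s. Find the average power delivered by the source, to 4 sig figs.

663.5 mW

X_L = ωL = 4.526 Ω
Z = 41.20 + j4.526 Ω
|Z| = √(41.20² + 4.526²) = 41.45 Ω
∠Z = arctan(4.526/41.20) = 6.269°
I = V/|Z| = 126.9 mA
P = VI cos φ = 5.26 × 0.1269 × cos(6.269°) = 663.5 mW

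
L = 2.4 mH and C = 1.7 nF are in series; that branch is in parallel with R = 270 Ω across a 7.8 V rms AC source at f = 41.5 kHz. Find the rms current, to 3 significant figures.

ω = 2πf = 260800 rad/s
X_L = ωL = 626 Ω
X_C = 1/(ωC) = 2260 Ω
Branch 1: Z₁ = R = 270 Ω
Branch 2 (series LC): Z₂ = j(X_L − X_C) = −j1630 Ω
Parallel: Z = Z₁Z₂/(Z₁+Z₂), |Z| = 266 Ω, ∠Z = -9.40°
I = V/|Z| = 7.8/266 = 29.3 mA

29.3 mA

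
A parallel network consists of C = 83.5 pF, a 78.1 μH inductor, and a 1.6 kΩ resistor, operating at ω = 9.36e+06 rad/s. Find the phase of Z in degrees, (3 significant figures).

X_L = ωL = 731 Ω
X_C = 1/(ωC) = 1280 Ω
Parallel: admittances add. Y = 1/R + 1/(jωL) + jωC
Y = (0.000625 − j0.000586) S
|Y| = 0.000857 S → |Z| = 1/|Y| = 1170 Ω, ∠Z = −∠Y = 43.2°

43.2°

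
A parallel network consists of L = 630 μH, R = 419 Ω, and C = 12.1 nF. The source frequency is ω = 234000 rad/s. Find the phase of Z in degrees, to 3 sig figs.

58.9°

X_L = ωL = 147 Ω
X_C = 1/(ωC) = 353 Ω
Parallel: admittances add. Y = 1/R + 1/(jωL) + jωC
Y = (0.00239 − j0.00395) S
|Y| = 0.00462 S → |Z| = 1/|Y| = 217 Ω, ∠Z = −∠Y = 58.9°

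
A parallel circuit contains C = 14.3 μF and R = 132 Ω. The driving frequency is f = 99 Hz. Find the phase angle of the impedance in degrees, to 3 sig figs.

ω = 2πf = 622.0 rad/s
X_C = 1/(ωC) = 112 Ω
Parallel: admittances add. Y = 1/R + jωC
Y = (0.00758 + j0.00890) S
|Y| = 0.0117 S → |Z| = 1/|Y| = 85.6 Ω, ∠Z = −∠Y = -49.6°

-49.6°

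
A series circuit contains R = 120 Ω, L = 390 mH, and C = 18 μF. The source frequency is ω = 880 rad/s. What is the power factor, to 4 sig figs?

0.3938

X_L = ωL = 343.2 Ω
X_C = 1/(ωC) = 63.13 Ω
Net reactance X = X_L − X_C = 280.1 Ω
Z = 120.0 + j280.1 Ω
|Z| = √(120.0² + 280.1²) = 304.7 Ω
∠Z = arctan(280.1/120.0) = 66.81°
cos φ = cos(66.81°) = 0.3938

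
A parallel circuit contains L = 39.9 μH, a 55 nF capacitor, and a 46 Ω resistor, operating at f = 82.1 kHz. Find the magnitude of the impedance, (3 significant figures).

33.7 Ω

ω = 2πf = 515800 rad/s
X_L = ωL = 20.6 Ω
X_C = 1/(ωC) = 35.2 Ω
Parallel: admittances add. Y = 1/R + 1/(jωL) + jωC
Y = (0.0217 − j0.0202) S
|Y| = 0.0297 S → |Z| = 1/|Y| = 33.7 Ω, ∠Z = −∠Y = 42.9°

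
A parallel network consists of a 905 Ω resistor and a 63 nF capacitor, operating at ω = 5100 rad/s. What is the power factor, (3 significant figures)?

X_C = 1/(ωC) = 3110 Ω
Parallel: admittances add. Y = 1/R + jωC
Y = (0.00110 + j0.000321) S
|Y| = 0.00115 S → |Z| = 1/|Y| = 869 Ω, ∠Z = −∠Y = -16.2°
cos φ = cos(-16.2°) = 0.960

0.960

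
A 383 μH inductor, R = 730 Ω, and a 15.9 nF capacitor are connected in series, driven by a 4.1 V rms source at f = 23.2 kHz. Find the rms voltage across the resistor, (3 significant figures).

3.65 V

ω = 2πf = 145800 rad/s
X_L = ωL = 55.8 Ω
X_C = 1/(ωC) = 431 Ω
Net reactance X = X_L − X_C = -376 Ω
Z = 730 − j376 Ω
|Z| = √(730² + 376²) = 821 Ω
I = V/|Z| = 4.99 mA
V_R = I·|Z_R| = 0.00499 × 730 = 3.65 V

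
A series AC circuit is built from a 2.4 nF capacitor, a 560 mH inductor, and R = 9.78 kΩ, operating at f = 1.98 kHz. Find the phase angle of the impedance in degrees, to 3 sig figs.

ω = 2πf = 12440 rad/s
X_L = ωL = 6970 Ω
X_C = 1/(ωC) = 33500 Ω
Net reactance X = X_L − X_C = -26500 Ω
Z = 9780 − j26500 Ω
|Z| = √(9780² + 26500²) = 28300 Ω
∠Z = arctan(-26500/9780) = -69.8°

-69.8°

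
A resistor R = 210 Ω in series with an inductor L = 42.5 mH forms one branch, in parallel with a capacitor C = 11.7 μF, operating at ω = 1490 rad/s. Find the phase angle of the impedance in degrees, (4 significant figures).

-74.85°

X_L = ωL = 63.33 Ω
X_C = 1/(ωC) = 57.36 Ω
Branch 1 (R+jX_L): Z₁ = 210.0 + j63.33 Ω, |Z₁| = 219.3 Ω
Branch 2 (−jX_C): Z₂ = −j57.36 Ω
Parallel: Z = Z₁Z₂/(Z₁+Z₂), |Z| = 59.89 Ω, ∠Z = -74.85°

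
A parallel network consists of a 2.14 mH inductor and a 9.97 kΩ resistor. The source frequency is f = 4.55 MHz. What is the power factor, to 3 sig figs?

0.987

ω = 2πf = 2.859e+07 rad/s
X_L = ωL = 61200 Ω
Parallel: admittances add. Y = 1/R + 1/(jωL)
Y = (0.000100 − j1.63e-05) S
|Y| = 0.000102 S → |Z| = 1/|Y| = 9840 Ω, ∠Z = −∠Y = 9.26°
cos φ = cos(9.26°) = 0.987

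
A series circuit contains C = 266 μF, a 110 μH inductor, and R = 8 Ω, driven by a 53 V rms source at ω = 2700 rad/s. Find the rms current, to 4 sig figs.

X_L = ωL = 0.2970 Ω
X_C = 1/(ωC) = 1.392 Ω
Net reactance X = X_L − X_C = -1.095 Ω
Z = 8.000 − j1.095 Ω
|Z| = √(8.000² + 1.095²) = 8.075 Ω
I = V/|Z| = 53/8.075 = 6.564 A

6.564 A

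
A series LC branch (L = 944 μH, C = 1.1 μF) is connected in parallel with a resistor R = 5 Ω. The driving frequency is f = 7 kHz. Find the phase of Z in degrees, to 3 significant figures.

13.5°

ω = 2πf = 43980 rad/s
X_L = ωL = 41.5 Ω
X_C = 1/(ωC) = 20.7 Ω
Branch 1: Z₁ = R = 5.00 Ω
Branch 2 (series LC): Z₂ = j(X_L − X_C) = j20.8 Ω
Parallel: Z = Z₁Z₂/(Z₁+Z₂), |Z| = 4.86 Ω, ∠Z = 13.5°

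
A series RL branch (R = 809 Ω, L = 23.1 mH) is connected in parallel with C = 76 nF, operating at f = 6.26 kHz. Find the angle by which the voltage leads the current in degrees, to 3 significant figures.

ω = 2πf = 39330 rad/s
X_L = ωL = 909 Ω
X_C = 1/(ωC) = 335 Ω
Branch 1 (R+jX_L): Z₁ = 809 + j909 Ω, |Z₁| = 1220 Ω
Branch 2 (−jX_C): Z₂ = −j335 Ω
Parallel: Z = Z₁Z₂/(Z₁+Z₂), |Z| = 410 Ω, ∠Z = -77.0°

-77.0°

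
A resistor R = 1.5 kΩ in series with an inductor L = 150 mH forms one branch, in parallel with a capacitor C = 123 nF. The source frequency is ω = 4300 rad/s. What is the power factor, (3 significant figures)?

X_L = ωL = 645 Ω
X_C = 1/(ωC) = 1890 Ω
Branch 1 (R+jX_L): Z₁ = 1500 + j645 Ω, |Z₁| = 1630 Ω
Branch 2 (−jX_C): Z₂ = −j1890 Ω
Parallel: Z = Z₁Z₂/(Z₁+Z₂), |Z| = 1580 Ω, ∠Z = -27.0°
cos φ = cos(-27.0°) = 0.891

0.891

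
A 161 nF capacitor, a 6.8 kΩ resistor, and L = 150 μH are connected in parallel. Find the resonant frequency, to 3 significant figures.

32.4 kHz

ω₀ = 1/√(LC) = 1/√(0.00015 × 1.61e-07) = 203500 rad/s
f₀ = ω₀/(2π) = 32.4 kHz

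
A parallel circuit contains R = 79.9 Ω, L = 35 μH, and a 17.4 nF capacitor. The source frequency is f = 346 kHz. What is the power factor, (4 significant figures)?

0.4522

ω = 2πf = 2.174e+06 rad/s
X_L = ωL = 76.09 Ω
X_C = 1/(ωC) = 26.44 Ω
Parallel: admittances add. Y = 1/R + 1/(jωL) + jωC
Y = (0.01252 + j0.02468) S
|Y| = 0.02768 S → |Z| = 1/|Y| = 36.13 Ω, ∠Z = −∠Y = -63.11°
cos φ = cos(-63.11°) = 0.4522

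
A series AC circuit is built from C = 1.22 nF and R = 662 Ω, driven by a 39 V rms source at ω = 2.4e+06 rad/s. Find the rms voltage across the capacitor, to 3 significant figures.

17.9 V

X_C = 1/(ωC) = 342 Ω
Z = 662 − j342 Ω
|Z| = √(662² + 342²) = 745 Ω
I = V/|Z| = 52.4 mA
V_C = I·|Z_C| = 0.0524 × 342 = 17.9 V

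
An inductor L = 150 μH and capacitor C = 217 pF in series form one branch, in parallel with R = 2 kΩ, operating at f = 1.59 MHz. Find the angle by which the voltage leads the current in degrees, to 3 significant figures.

ω = 2πf = 9.99e+06 rad/s
X_L = ωL = 1500 Ω
X_C = 1/(ωC) = 461 Ω
Branch 1: Z₁ = R = 2000 Ω
Branch 2 (series LC): Z₂ = j(X_L − X_C) = j1040 Ω
Parallel: Z = Z₁Z₂/(Z₁+Z₂), |Z| = 921 Ω, ∠Z = 62.6°

62.6°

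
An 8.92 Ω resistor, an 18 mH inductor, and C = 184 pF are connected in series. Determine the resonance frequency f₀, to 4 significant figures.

87.45 kHz

ω₀ = 1/√(LC) = 1/√(0.018 × 1.84e-10) = 549500 rad/s
f₀ = ω₀/(2π) = 87.45 kHz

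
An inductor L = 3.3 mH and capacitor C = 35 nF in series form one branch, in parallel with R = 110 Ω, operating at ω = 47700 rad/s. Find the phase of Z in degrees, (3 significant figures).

X_L = ωL = 157 Ω
X_C = 1/(ωC) = 599 Ω
Branch 1: Z₁ = R = 110 Ω
Branch 2 (series LC): Z₂ = j(X_L − X_C) = −j442 Ω
Parallel: Z = Z₁Z₂/(Z₁+Z₂), |Z| = 107 Ω, ∠Z = -14.0°

-14.0°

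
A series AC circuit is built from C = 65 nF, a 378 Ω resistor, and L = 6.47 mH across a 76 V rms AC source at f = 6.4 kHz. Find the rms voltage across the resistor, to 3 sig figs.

ω = 2πf = 40210 rad/s
X_L = ωL = 260 Ω
X_C = 1/(ωC) = 383 Ω
Net reactance X = X_L − X_C = -122 Ω
Z = 378 − j122 Ω
|Z| = √(378² + 122²) = 397 Ω
I = V/|Z| = 191 mA
V_R = I·|Z_R| = 0.191 × 378 = 72.3 V

72.3 V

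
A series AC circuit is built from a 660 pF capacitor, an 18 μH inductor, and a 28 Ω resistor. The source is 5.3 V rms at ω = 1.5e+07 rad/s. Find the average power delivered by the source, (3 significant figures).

26.8 mW

X_L = ωL = 270 Ω
X_C = 1/(ωC) = 101 Ω
Net reactance X = X_L − X_C = 169 Ω
Z = 28.0 + j169 Ω
|Z| = √(28.0² + 169²) = 171 Ω
∠Z = arctan(169/28.0) = 80.6°
I = V/|Z| = 30.9 mA
P = VI cos φ = 5.3 × 0.0309 × cos(80.6°) = 26.8 mW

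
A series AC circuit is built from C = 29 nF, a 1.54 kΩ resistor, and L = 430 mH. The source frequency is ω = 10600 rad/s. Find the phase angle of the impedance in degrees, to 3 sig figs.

40.3°

X_L = ωL = 4560 Ω
X_C = 1/(ωC) = 3250 Ω
Net reactance X = X_L − X_C = 1300 Ω
Z = 1540 + j1300 Ω
|Z| = √(1540² + 1300²) = 2020 Ω
∠Z = arctan(1300/1540) = 40.3°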